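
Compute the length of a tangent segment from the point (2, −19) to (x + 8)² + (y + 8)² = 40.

√181

With centre O = (−8, −8), |OP|² = 221 and r² = 40.
Power of the point: PT² = |PO|² − r² = 181, so PT = √181.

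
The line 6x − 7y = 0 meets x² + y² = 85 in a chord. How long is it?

Substitute y = (6x)/7:
85x² − 4165 = 0  ⟹  x² − 49 = 0
x = 7 or x = −7, giving (7, 6) and (−7, −6).
Chord length = distance between (7, 6) and (−7, −6) = √340 = 2√85.

2√85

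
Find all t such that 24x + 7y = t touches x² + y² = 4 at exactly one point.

The line touches the circle iff its distance from (0, 0) is 2:
|24·0 + 7·0 − t| / √625 = 2
|t| = 2·25, so t = 50 or t = −50.

t = −50 or t = 50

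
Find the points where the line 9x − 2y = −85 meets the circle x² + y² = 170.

(−11, −7) and (−7, 11)

From the line, y = (85 + 9x)/2. Substituting:
85x² + 1530x + 6545 = 0  ⟹  x² + 18x + 77 = 0
x = −7 or x = −11, giving (−7, 11) and (−11, −7).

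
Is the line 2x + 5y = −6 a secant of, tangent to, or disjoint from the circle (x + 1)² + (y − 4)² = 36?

d² = (2·(−1) + 5·4 − (−6))²/29 = 576/29; r² = 36.
Since d² < r², the line cuts the circle twice.

secant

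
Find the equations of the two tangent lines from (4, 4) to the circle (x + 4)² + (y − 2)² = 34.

Let a tangent through (4, 4) have slope m. Its distance from (−4, 2) must equal √34:
(−8m − (−2))² = 34(m² + 1)
15m² − 16m − 15 = 0, so m = 5/3 or m = −3/5.
With m = 5/3: 5x − 3y = 8. With m = −3/5: 3x + 5y = 32.

5x − 3y = 8 and 3x + 5y = 32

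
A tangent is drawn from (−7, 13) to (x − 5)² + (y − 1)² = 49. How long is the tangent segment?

√239

Centre (5, 1), r² = 49. |PO|² = (−12)² + (12)² = 288.
Power of the point: PT² = |PO|² − r² = 239, so PT = √239.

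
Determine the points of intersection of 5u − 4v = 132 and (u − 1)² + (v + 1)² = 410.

From the line, v = (−132 + 5u)/4. Substituting:
41u² − 1312u + 9840 = 0  ⟹  u² − 32u + 240 = 0
u = 20 or u = 12, giving (20, −8) and (12, −18).

(12, −18) and (20, −8)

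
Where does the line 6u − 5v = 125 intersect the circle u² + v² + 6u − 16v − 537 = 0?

From the line, v = (−125 + 6u)/5. Substituting:
61u² − 1830u + 12200 = 0  ⟹  u² − 30u + 200 = 0
u = 20 or u = 10, giving (20, −1) and (10, −13).

(10, −13) and (20, −1)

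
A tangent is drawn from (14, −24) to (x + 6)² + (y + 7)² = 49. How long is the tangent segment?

The centre is (−6, −7) and r = 7. The square of the distance from P to the centre is 400 + 289 = 689.
By the tangent–radius right angle, tangent length = √(|PO|² − r²) = √640 = 8√10.

8√10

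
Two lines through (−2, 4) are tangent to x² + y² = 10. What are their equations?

Write the tangent as mx − y + (4 − m·(−2)) = 0 and set its distance from the centre to √10:
(2m − (−4))² = 10(m² + 1)
3m² − 8m − 3 = 0, so m = −1/3 or m = 3.
Through (−2, 4) these give x + 3y = 10 and 3x − y = −10.

x + 3y = 10 and 3x − y = −10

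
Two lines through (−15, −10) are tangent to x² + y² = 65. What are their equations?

x − 8y = 65 and 7x − 4y = −65

Write the tangent as mx − y + (−10 − m·(−15)) = 0 and set its distance from the centre to √65:
(15m − (10))² = 65(m² + 1)
32m² − 60m + 7 = 0, so m = 1/8 or m = 7/4.
Through (−15, −10) these give x − 8y = 65 and 7x − 4y = −65.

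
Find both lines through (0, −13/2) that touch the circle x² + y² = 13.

Write the tangent as mx − y + (−13/2 − m·(0)) = 0 and set its distance from the centre to √13:
[m·(0) − (13/2)]² = 13(m² + 1)
4m² − 9 = 0, so m = 3/2 or m = −3/2.
With m = 3/2: 3x − 2y = 13. With m = −3/2: 3x + 2y = −13.

3x − 2y = 13 and 3x + 2y = −13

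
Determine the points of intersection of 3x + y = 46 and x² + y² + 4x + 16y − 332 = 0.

(14, 4) and (18, −8)

Substitute y = −3x + 46:
10x² − 320x + 2520 = 0  ⟹  x² − 32x + 252 = 0
x = 18 or x = 14, giving (18, −8) and (14, 4).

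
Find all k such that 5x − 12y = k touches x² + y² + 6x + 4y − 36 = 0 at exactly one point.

For a tangent, require d(centre, line) = r = 7.
|5·(−3) − 12·(−2) − k| / √169 = 7
|k − (9)| = 7·13, so k = 100 or k = −82.

k = −82 or k = 100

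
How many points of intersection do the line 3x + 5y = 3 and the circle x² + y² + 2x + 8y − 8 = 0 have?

Centre (−1, −4), r² = 25. Distance² from centre to line = (−26)²/34 = 338/17.
Since d² < r², the line cuts the circle twice.

2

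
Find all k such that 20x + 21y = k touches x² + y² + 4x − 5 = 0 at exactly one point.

Tangency holds when the distance from the centre (−2, 0) to the line equals the radius 3:
|20·(−2) + 21·0 − k| / √841 = 3
|k − (−40)| = 3·29, so k = 47 or k = −127.

k = −127 or k = 47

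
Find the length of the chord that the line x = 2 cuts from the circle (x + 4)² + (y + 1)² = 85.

14

The line gives x = 2. Substituting into the circle:
y² + 2y − 48 = 0
y = 6 or y = −8, giving (2, 6) and (2, −8).
|(2, 6) − (2, −8)| = √((0)² + (14)²) = 14.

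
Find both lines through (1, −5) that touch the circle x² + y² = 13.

2x + 3y = −13 and 3x − 2y = 13

Let a tangent through (1, −5) have slope m. Its distance from (0, 0) must equal √13:
[m·(−1) − (5)]² = 13(m² + 1)
6m² − 5m − 6 = 0, so m = −2/3 or m = 3/2.
With m = −2/3: 2x + 3y = −13. With m = 3/2: 3x − 2y = 13.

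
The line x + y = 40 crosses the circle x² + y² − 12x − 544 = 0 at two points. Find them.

Substitute y = −x + 40:
2x² − 92x + 1056 = 0  ⟹  x² − 46x + 528 = 0
x = 24 or x = 22, giving (24, 16) and (22, 18).

(22, 18) and (24, 16)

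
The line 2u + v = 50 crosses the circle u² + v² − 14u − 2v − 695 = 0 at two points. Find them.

(11, 28) and (31, −12)

From the line, v = −2u + 50. Substituting:
5u² − 210u + 1705 = 0  ⟹  u² − 42u + 341 = 0
u = 31 or u = 11, giving (31, −12) and (11, 28).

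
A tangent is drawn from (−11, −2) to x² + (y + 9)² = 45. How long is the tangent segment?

5√5

Centre (0, −9), r² = 45. |PO|² = (−11)² + (7)² = 170.
The tangent meets the radius at right angles, so tangent² = |PO|² − r² = 170 − 45 = 125.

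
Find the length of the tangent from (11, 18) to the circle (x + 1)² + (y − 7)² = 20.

7√5

With centre O = (−1, 7), |OP|² = 265 and r² = 20.
Power of the point: PT² = |PO|² − r² = 245, so PT = 7√5.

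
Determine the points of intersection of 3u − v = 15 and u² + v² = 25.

Express v = 3u − 15 and substitute into the circle:
10u² − 90u + 200 = 0  ⟹  u² − 9u + 20 = 0
u = 5 or u = 4, giving (5, 0) and (4, −3).

(4, −3) and (5, 0)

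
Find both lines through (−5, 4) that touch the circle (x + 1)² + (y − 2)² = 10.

3x + y = −11 and x − 3y = −17

Write the tangent as mx − y + (4 − m·(−5)) = 0 and set its distance from the centre to √10:
(4m − (−2))² = 10(m² + 1)
3m² + 8m − 3 = 0, so m = −3 or m = 1/3.
Through (−5, 4) these give 3x + y = −11 and x − 3y = −17.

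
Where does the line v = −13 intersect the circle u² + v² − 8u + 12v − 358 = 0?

Express v = −13 and substitute into the circle:
u² − 8u − 345 = 0
u = 23 or u = −15, giving (23, −13) and (−15, −13).

(−15, −13) and (23, −13)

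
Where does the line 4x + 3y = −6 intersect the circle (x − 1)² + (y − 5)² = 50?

From the line, y = (−6 − 4x)/3. Substituting:
25x² + 150x = 0  ⟹  x² + 6x = 0
x = 0 or x = −6, giving (0, −2) and (−6, 6).

(−6, 6) and (0, −2)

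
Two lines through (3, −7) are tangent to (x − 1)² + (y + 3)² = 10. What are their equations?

3x − y = 16 and x + 3y = −18

Write the tangent as mx − y + (−7 − m·(3)) = 0 and set its distance from the centre to √10:
[m·(−2) − (4)]² = 10(m² + 1)
3m² − 8m − 3 = 0, so m = 3 or m = −1/3.
With m = 3: 3x − y = 16. With m = −1/3: x + 3y = −18.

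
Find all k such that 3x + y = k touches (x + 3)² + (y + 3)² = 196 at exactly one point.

For a tangent, require d(centre, line) = r = 14.
|3·(−3) + 1·(−3) − k| / √10 = 14
|k − (−12)| = 14√10.

k = −12 ± 14√10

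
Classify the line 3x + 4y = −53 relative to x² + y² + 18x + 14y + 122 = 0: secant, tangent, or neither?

secant

Substituting the line into the circle gives 25x² + 438x + 1793 = 0.
Δ = 191844 − 179300 = 12544.
Two real roots: the line is a secant.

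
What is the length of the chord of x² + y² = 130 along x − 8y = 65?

2√65

The distance from (0, 0) to the line is 65/√65, and r² = 130.
Half the chord is √(r² − d²) = √(65), so the full chord is 2√65.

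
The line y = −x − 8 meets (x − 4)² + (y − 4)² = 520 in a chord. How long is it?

From the line, y = −x − 8. Substituting:
2x² + 16x − 360 = 0  ⟹  x² + 8x − 180 = 0
x = 10 or x = −18, giving (10, −18) and (−18, 10).
Chord length = distance between (10, −18) and (−18, 10) = √1568 = 28√2.

28√2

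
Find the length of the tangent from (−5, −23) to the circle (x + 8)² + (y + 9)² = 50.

√155

With centre O = (−8, −9), |OP|² = 205 and r² = 50.
By the tangent–radius right angle, tangent length = √(|PO|² − r²) = √155.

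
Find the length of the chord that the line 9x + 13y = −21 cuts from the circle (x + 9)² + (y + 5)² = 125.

5√10

The distance from (−9, −5) to the line is 125/√250, and r² = 125.
Half the chord is √(r² − d²) = √(125/2), so the full chord is 5√10.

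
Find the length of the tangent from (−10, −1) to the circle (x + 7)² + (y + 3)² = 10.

√3

The centre is (−7, −3) and r = √10. The square of the distance from P to the centre is 9 + 4 = 13.
The tangent meets the radius at right angles, so tangent² = |PO|² − r² = 13 − 10 = 3.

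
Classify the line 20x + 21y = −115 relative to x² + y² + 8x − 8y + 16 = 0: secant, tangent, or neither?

neither

Centre (−4, 4), r² = 16. Distance² from centre to line = (119)²/841 = 14161/841.
Since d² > r², the line lies outside the circle.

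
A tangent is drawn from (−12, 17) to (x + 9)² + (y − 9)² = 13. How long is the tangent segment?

Centre (−9, 9), r² = 13. |PO|² = (−3)² + (8)² = 73.
Power of the point: PT² = |PO|² − r² = 60, so PT = 2√15.

2√15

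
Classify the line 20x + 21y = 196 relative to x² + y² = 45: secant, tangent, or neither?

neither

Substituting the line into the circle gives 841x² − 7840x + 18571 = 0.
Discriminant = (−7840)² − 4·841·(18571) = −1007244 < 0.
No real roots: the line does not meet the circle.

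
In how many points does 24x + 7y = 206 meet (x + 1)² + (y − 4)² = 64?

0

d² = (24·(−1) + 7·4 − (206))²/625 = 40804/625; r² = 64.
Since d² > r², the line lies outside the circle.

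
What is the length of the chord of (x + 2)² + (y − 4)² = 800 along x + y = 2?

Substitute y = −x + 2:
2x² + 8x − 792 = 0  ⟹  x² + 4x − 396 = 0
x = 18 or x = −22, giving (18, −16) and (−22, 24).
|(18, −16) − (−22, 24)| = √((40)² + (−40)²) = 40√2.

40√2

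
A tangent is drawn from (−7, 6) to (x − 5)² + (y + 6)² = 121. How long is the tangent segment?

With centre O = (5, −6), |OP|² = 288 and r² = 121.
Power of the point: PT² = |PO|² − r² = 167, so PT = √167.

√167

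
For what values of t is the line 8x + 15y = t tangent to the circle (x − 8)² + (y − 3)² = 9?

Tangency holds when the distance from the centre (8, 3) to the line equals the radius 3:
|8·8 + 15·3 − t| / √289 = 3
|t − (109)| = 3·17, so t = 160 or t = 58.

t = 58 or t = 160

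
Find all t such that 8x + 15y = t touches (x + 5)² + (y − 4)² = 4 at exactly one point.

Tangency holds when the distance from the centre (−5, 4) to the line equals the radius 2:
|8·(−5) + 15·4 − t| / √289 = 2
|t − (20)| = 2·17, so t = 54 or t = −14.

t = −14 or t = 54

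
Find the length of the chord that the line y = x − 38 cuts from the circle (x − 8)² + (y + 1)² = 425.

The distance from (8, −1) to the line is 29/√2, and r² = 425.
Half the chord is √(r² − d²) = √(9/2), so the full chord is 3√2.

3√2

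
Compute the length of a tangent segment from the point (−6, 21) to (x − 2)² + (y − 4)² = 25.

2√82

Centre (2, 4), r² = 25. |PO|² = (−8)² + (17)² = 353.
The tangent meets the radius at right angles, so tangent² = |PO|² − r² = 353 − 25 = 328.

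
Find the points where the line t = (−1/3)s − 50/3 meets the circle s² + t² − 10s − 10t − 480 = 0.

(−8, −14) and (4, −18)

From the line, t = (−50 − s)/3. Substituting:
10s² + 40s − 320 = 0  ⟹  s² + 4s − 32 = 0
s = 4 or s = −8, giving (4, −18) and (−8, −14).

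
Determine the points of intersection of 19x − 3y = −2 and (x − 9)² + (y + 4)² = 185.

From the line, y = (2 + 19x)/3. Substituting:
370x² + 370x − 740 = 0  ⟹  x² + x − 2 = 0
x = 1 or x = −2, giving (1, 7) and (−2, −12).

(−2, −12) and (1, 7)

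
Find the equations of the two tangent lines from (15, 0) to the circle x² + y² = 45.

x − 2y = 15 and x + 2y = 15

Let a tangent through (15, 0) have slope m. Its distance from (0, 0) must equal 3√5:
(−15m − (0))² = 45(m² + 1)
4m² − 1 = 0, so m = 1/2 or m = −1/2.
Through (15, 0) these give x − 2y = 15 and x + 2y = 15.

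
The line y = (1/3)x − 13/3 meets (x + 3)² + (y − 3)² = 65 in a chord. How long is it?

√10

Substitute y = (−13 + x)/3:
10x² + 10x − 20 = 0  ⟹  x² + x − 2 = 0
x = 1 or x = −2, giving (1, −4) and (−2, −5).
|(1, −4) − (−2, −5)| = √((3)² + (1)²) = √10.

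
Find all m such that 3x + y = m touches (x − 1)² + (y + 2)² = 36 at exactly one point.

For a tangent, require d(centre, line) = r = 6.
|3·1 + 1·(−2) − m| / √10 = 6
|m − (1)| = 6√10.

m = 1 ± 6√10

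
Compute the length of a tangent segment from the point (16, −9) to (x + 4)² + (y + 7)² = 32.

The centre is (−4, −7) and r = 4√2. The square of the distance from P to the centre is 400 + 4 = 404.
By the tangent–radius right angle, tangent length = √(|PO|² − r²) = √372 = 2√93.

2√93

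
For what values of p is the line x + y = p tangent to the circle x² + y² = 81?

The line touches the circle iff its distance from (0, 0) is 9:
|1·0 + 1·0 − p| / √2 = 9
|p| = 9√2.

p = ±9√2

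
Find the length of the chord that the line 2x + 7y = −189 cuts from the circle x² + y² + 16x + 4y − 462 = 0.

Substitute y = (−189 − 2x)/7:
53x² + 1484x + 7791 = 0  ⟹  x² + 28x + 147 = 0
x = −7 or x = −21, giving (−7, −25) and (−21, −21).
Chord length = distance between (−7, −25) and (−21, −21) = √212 = 2√53.

2√53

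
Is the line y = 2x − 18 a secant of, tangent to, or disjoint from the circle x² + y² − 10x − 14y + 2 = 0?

secant

Substituting the line into the circle gives 5x² − 110x + 578 = 0.
Δ = 12100 − 11560 = 540.
Two real roots: the line is a secant.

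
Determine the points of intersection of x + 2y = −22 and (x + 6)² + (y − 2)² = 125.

(−16, −3) and (−4, −9)

Express y = (−22 − x)/2 and substitute into the circle:
5x² + 100x + 320 = 0  ⟹  x² + 20x + 64 = 0
x = −4 or x = −16, giving (−4, −9) and (−16, −3).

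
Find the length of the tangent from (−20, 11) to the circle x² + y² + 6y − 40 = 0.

√547

Centre (0, −3), r² = 49. |PO|² = (−20)² + (14)² = 596.
The tangent meets the radius at right angles, so tangent² = |PO|² − r² = 596 − 49 = 547.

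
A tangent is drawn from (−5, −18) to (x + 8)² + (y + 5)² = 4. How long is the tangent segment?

√174

Centre (−8, −5), r² = 4. |PO|² = (3)² + (−13)² = 178.
Power of the point: PT² = |PO|² − r² = 174, so PT = √174.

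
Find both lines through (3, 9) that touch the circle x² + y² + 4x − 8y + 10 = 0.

x − 3y = −24 and 3x − y = 0

A line y − (9) = m(x − (3)) is tangent when its distance from (−2, 4) is √10:
[m·(−5) − (−5)]² = 10(m² + 1)
3m² − 10m + 3 = 0, so m = 1/3 or m = 3.
With m = 1/3: x − 3y = −24. With m = 3: 3x − y = 0.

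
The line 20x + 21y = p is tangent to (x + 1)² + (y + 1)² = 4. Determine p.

p = −99 or p = 17

Tangency holds when the distance from the centre (−1, −1) to the line equals the radius 2:
|20·(−1) + 21·(−1) − p| / √841 = 2
|p − (−41)| = 2·29, so p = 17 or p = −99.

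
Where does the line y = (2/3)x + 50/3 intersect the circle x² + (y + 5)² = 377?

Substitute y = (50 + 2x)/3:
13x² + 260x + 832 = 0  ⟹  x² + 20x + 64 = 0
x = −4 or x = −16, giving (−4, 14) and (−16, 6).

(−16, 6) and (−4, 14)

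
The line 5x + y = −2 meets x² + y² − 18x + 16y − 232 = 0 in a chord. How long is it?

7√26

Substitute y = −5x − 2:
26x² − 78x − 260 = 0  ⟹  x² − 3x − 10 = 0
x = 5 or x = −2, giving (5, −27) and (−2, 8).
Chord length = distance between (5, −27) and (−2, 8) = √1274 = 7√26.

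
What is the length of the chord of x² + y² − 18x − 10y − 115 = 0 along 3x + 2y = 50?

Substitute y = (50 − 3x)/2:
13x² − 312x + 1040 = 0  ⟹  x² − 24x + 80 = 0
x = 20 or x = 4, giving (20, −5) and (4, 19).
|(20, −5) − (4, 19)| = √((16)² + (−24)²) = 8√13.

8√13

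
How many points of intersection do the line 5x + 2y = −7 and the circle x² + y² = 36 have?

d² = (5·0 + 2·0 − (−7))²/29 = 49/29; r² = 36.
Since d² < r², the line cuts the circle twice.

2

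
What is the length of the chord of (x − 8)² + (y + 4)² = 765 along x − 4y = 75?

12√17

Substitute y = (−75 + x)/4:
17x² − 374x − 7735 = 0  ⟹  x² − 22x − 455 = 0
x = 35 or x = −13, giving (35, −10) and (−13, −22).
|(35, −10) − (−13, −22)| = √((48)² + (12)²) = 12√17.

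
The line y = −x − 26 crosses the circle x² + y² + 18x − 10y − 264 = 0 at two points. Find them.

From the line, y = −x − 26. Substituting:
2x² + 80x + 672 = 0  ⟹  x² + 40x + 336 = 0
x = −12 or x = −28, giving (−12, −14) and (−28, 2).

(−28, 2) and (−12, −14)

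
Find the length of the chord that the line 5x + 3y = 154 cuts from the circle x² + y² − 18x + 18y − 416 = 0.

The distance from (9, −9) to the line is 136/√34, and r² = 578.
Half the chord is √(r² − d²) = √(34), so the full chord is 2√34.

2√34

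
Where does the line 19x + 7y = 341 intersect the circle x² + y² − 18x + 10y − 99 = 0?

(15, 8) and (22, −11)

From the line, y = (341 − 19x)/7. Substituting:
410x² − 15170x + 135300 = 0  ⟹  x² − 37x + 330 = 0
x = 22 or x = 15, giving (22, −11) and (15, 8).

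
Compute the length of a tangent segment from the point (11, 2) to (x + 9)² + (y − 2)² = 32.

With centre O = (−9, 2), |OP|² = 400 and r² = 32.
Power of the point: PT² = |PO|² − r² = 368, so PT = 4√23.

4√23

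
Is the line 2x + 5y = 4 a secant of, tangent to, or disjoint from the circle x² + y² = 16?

Substituting the line into the circle gives 29x² − 16x − 384 = 0.
Δ = 256 − (−44544) = 44800.
Two real roots: the line is a secant.

secant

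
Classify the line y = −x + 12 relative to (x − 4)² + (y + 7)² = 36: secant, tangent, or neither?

neither

Substituting the line into the circle gives 2x² − 46x + 341 = 0.
Δ = 2116 − 2728 = −612.
No real roots: the line does not meet the circle.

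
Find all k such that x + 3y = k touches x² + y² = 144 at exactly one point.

k = ±12√10

Tangency holds when the distance from the centre (0, 0) to the line equals the radius 12:
|1·0 + 3·0 − k| / √10 = 12
|k| = 12√10.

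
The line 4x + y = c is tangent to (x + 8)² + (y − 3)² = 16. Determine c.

c = −29 ± 4√17

Tangency holds when the distance from the centre (−8, 3) to the line equals the radius 4:
|4·(−8) + 1·3 − c| / √17 = 4
|c − (−29)| = 4√17.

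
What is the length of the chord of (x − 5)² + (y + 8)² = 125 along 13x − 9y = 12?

Express y = (−12 + 13x)/9 and substitute into the circle:
250x² + 750x − 4500 = 0  ⟹  x² + 3x − 18 = 0
x = 3 or x = −6, giving (3, 3) and (−6, −10).
Chord length = distance between (3, 3) and (−6, −10) = √250 = 5√10.

5√10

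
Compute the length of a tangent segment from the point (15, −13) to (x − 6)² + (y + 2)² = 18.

2√46

With centre O = (6, −2), |OP|² = 202 and r² = 18.
By the tangent–radius right angle, tangent length = √(|PO|² − r²) = √184 = 2√46.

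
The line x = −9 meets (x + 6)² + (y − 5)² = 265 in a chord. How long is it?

32

The distance from (−6, 5) to the line is 3, and r² = 265.
Chord = 2√(r² − d²) = 2·√(256) = 32.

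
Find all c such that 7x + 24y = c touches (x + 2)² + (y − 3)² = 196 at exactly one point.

c = −292 or c = 408

Tangency holds when the distance from the centre (−2, 3) to the line equals the radius 14:
|7·(−2) + 24·3 − c| / √625 = 14
|c − (58)| = 14·25, so c = 408 or c = −292.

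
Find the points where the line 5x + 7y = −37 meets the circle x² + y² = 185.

From the line, y = (−37 − 5x)/7. Substituting:
74x² + 370x − 7696 = 0  ⟹  x² + 5x − 104 = 0
x = 8 or x = −13, giving (8, −11) and (−13, 4).

(−13, 4) and (8, −11)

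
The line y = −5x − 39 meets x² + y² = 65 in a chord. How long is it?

√26

Express y = −5x − 39 and substitute into the circle:
26x² + 390x + 1456 = 0  ⟹  x² + 15x + 56 = 0
x = −7 or x = −8, giving (−7, −4) and (−8, 1).
|(−7, −4) − (−8, 1)| = √((1)² + (−5)²) = √26.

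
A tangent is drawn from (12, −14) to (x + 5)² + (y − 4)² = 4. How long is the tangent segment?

With centre O = (−5, 4), |OP|² = 613 and r² = 4.
Power of the point: PT² = |PO|² − r² = 609, so PT = √609.

√609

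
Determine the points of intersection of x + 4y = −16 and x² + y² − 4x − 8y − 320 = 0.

(−16, 0) and (16, −8)

Express y = (−16 − x)/4 and substitute into the circle:
17x² − 4352 = 0  ⟹  x² − 256 = 0
x = 16 or x = −16, giving (16, −8) and (−16, 0).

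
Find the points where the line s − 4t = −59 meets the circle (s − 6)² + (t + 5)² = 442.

Express t = (59 + s)/4 and substitute into the circle:
17s² − 34s − 255 = 0  ⟹  s² − 2s − 15 = 0
s = 5 or s = −3, giving (5, 16) and (−3, 14).

(−3, 14) and (5, 16)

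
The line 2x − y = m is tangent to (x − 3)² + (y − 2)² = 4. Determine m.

m = 4 ± 2√5

Tangency holds when the distance from the centre (3, 2) to the line equals the radius 2:
|2·3 − 1·2 − m| / √5 = 2
|m − (4)| = 2√5.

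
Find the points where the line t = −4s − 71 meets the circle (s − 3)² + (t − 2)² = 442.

From the line, t = −4s − 71. Substituting:
17s² + 578s + 4896 = 0  ⟹  s² + 34s + 288 = 0
s = −16 or s = −18, giving (−16, −7) and (−18, 1).

(−18, 1) and (−16, −7)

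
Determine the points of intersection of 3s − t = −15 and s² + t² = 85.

From the line, t = 3s + 15. Substituting:
10s² + 90s + 140 = 0  ⟹  s² + 9s + 14 = 0
s = −2 or s = −7, giving (−2, 9) and (−7, −6).

(−7, −6) and (−2, 9)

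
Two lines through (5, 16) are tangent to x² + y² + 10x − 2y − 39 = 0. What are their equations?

A line y − (16) = m(x − (5)) is tangent when its distance from (−5, 1) is √65:
[m·(−10) − (−15)]² = 65(m² + 1)
7m² − 60m + 32 = 0, so m = 8 or m = 4/7.
With m = 8: 8x − y = 24. With m = 4/7: 4x − 7y = −92.

8x − y = 24 and 4x − 7y = −92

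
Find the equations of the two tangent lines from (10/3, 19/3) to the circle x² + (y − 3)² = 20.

Let a tangent through (10/3, 19/3) have slope m. Its distance from (0, 3) must equal 2√5:
(−10/3m − (−10/3))² = 20(m² + 1)
2m² + 5m + 2 = 0, so m = −2 or m = −1/2.
With m = −2: 2x + y = 13. With m = −1/2: x + 2y = 16.

2x + y = 13 and x + 2y = 16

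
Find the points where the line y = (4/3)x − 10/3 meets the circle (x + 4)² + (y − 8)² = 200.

From the line, y = (−10 + 4x)/3. Substituting:
25x² − 200x − 500 = 0  ⟹  x² − 8x − 20 = 0
x = 10 or x = −2, giving (10, 10) and (−2, −6).

(−2, −6) and (10, 10)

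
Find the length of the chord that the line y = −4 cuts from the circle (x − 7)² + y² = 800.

56

Substitute y = −4:
x² − 14x − 735 = 0
x = 35 or x = −21, giving (35, −4) and (−21, −4).
|(35, −4) − (−21, −4)| = √((56)² + (0)²) = 56.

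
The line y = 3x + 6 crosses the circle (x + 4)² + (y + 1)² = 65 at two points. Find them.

(−5, −9) and (0, 6)

From the line, y = 3x + 6. Substituting:
10x² + 50x = 0  ⟹  x² + 5x = 0
x = 0 or x = −5, giving (0, 6) and (−5, −9).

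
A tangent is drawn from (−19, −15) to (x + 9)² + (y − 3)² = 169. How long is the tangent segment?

√255

With centre O = (−9, 3), |OP|² = 424 and r² = 169.
By the tangent–radius right angle, tangent length = √(|PO|² − r²) = √255.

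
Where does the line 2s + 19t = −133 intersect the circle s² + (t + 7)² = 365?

Substitute t = (−133 − 2s)/19:
365s² − 131765 = 0  ⟹  s² − 361 = 0
s = 19 or s = −19, giving (19, −9) and (−19, −5).

(−19, −5) and (19, −9)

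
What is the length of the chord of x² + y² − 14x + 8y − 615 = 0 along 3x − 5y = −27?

The distance from (7, −4) to the line is 68/√34, and r² = 680.
Chord = 2√(r² − d²) = 2·√(544) = 8√34.

8√34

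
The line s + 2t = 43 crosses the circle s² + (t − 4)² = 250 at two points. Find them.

(5, 19) and (9, 17)

Substitute t = (43 − s)/2:
5s² − 70s + 225 = 0  ⟹  s² − 14s + 45 = 0
s = 9 or s = 5, giving (9, 17) and (5, 19).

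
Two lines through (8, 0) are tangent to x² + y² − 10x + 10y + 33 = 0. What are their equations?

x − 4y = 8 and 4x + y = 32

Let a tangent through (8, 0) have slope m. Its distance from (5, −5) must equal √17:
(−3m − (−5))² = 17(m² + 1)
4m² + 15m − 4 = 0, so m = 1/4 or m = −4.
Through (8, 0) these give x − 4y = 8 and 4x + y = 32.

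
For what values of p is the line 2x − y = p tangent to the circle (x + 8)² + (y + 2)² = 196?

p = −14 ± 14√5

For a tangent, require d(centre, line) = r = 14.
|2·(−8) − 1·(−2) − p| / √5 = 14
|p − (−14)| = 14√5.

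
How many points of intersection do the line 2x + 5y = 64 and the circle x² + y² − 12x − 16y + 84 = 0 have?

Substituting the line into the circle gives 29x² − 396x + 1076 = 0.
Discriminant = (−396)² − 4·29·(1076) = 32000 > 0.
Two real roots: the line is a secant.

2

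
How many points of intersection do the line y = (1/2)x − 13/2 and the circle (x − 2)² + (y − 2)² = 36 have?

0

Substituting the line into the circle gives 5x² − 50x + 161 = 0.
Δ = 2500 − 3220 = −720.
No real roots: the line does not meet the circle.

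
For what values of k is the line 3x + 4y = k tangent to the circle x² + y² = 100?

The line touches the circle iff its distance from (0, 0) is 10:
|3·0 + 4·0 − k| / √25 = 10
|k| = 10·5, so k = 50 or k = −50.

k = −50 or k = 50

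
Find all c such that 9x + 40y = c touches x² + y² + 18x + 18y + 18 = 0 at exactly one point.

For a tangent, require d(centre, line) = r = 12.
|9·(−9) + 40·(−9) − c| / √1681 = 12
|c − (−441)| = 12·41, so c = 51 or c = −933.

c = −933 or c = 51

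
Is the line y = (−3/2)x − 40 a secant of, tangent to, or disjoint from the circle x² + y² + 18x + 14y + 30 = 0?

disjoint

Substituting the line into the circle gives 13x² + 468x + 4280 = 0.
Discriminant = (468)² − 4·13·(4280) = −3536 < 0.
No real roots: the line does not meet the circle.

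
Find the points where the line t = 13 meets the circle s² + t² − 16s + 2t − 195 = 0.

(0, 13) and (16, 13)

Express t = 13 and substitute into the circle:
s² − 16s = 0
s = 16 or s = 0, giving (16, 13) and (0, 13).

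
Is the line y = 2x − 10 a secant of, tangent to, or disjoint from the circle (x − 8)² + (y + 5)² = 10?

Centre (8, −5), r² = 10. Distance² from centre to line = (11)²/5 = 121/5.
Since d² > r², the line lies outside the circle.

disjoint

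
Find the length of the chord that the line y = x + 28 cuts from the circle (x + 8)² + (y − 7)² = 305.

Express y = x + 28 and substitute into the circle:
2x² + 58x + 200 = 0  ⟹  x² + 29x + 100 = 0
x = −4 or x = −25, giving (−4, 24) and (−25, 3).
|(−4, 24) − (−25, 3)| = √((21)² + (21)²) = 21√2.

21√2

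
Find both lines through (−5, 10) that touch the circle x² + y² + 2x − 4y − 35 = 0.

A line y − (10) = m(x − (−5)) is tangent when its distance from (−1, 2) is 2√10:
[m·(4) − (−8)]² = 40(m² + 1)
3m² − 8m − 3 = 0, so m = −1/3 or m = 3.
With m = −1/3: x + 3y = 25. With m = 3: 3x − y = −25.

x + 3y = 25 and 3x − y = −25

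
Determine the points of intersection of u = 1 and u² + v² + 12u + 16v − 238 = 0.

(1, −25) and (1, 9)

The line gives u = 1. Substituting into the circle:
v² + 16v − 225 = 0
v = 9 or v = −25, giving (1, 9) and (1, −25).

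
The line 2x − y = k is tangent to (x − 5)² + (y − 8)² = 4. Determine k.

k = 2 ± 2√5

The line touches the circle iff its distance from (5, 8) is 2:
|2·5 − 1·8 − k| / √5 = 2
|k − (2)| = 2√5.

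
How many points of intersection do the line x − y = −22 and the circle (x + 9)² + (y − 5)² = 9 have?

d² = (1·(−9) − 1·5 − (−22))²/2 = 32; r² = 9.
Since d² > r², the line lies outside the circle.

0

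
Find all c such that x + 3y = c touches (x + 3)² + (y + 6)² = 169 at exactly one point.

c = −21 ± 13√10

For a tangent, require d(centre, line) = r = 13.
|1·(−3) + 3·(−6) − c| / √10 = 13
|c − (−21)| = 13√10.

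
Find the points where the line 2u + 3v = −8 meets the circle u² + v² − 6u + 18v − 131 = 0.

(−7, 2) and (17, −14)

Express v = (−8 − 2u)/3 and substitute into the circle:
13u² − 130u − 1547 = 0  ⟹  u² − 10u − 119 = 0
u = 17 or u = −7, giving (17, −14) and (−7, 2).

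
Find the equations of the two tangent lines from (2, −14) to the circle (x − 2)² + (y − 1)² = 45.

2x + y = −10 and 2x − y = 18

Write the tangent as mx − y + (−14 − m·(2)) = 0 and set its distance from the centre to 3√5:
[m·(0) − (15)]² = 45(m² + 1)
m² − 4 = 0, so m = −2 or m = 2.
With m = −2: 2x + y = −10. With m = 2: 2x − y = 18.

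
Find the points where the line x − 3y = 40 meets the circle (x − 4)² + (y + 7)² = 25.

(4, −12) and (7, −11)

From the line, y = (−40 + x)/3. Substituting:
10x² − 110x + 280 = 0  ⟹  x² − 11x + 28 = 0
x = 7 or x = 4, giving (7, −11) and (4, −12).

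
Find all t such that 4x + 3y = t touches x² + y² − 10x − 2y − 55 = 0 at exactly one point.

t = −22 or t = 68

Tangency holds when the distance from the centre (5, 1) to the line equals the radius 9:
|4·5 + 3·1 − t| / √25 = 9
|t − (23)| = 9·5, so t = 68 or t = −22.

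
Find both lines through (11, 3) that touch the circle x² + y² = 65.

Write the tangent as mx − y + (3 − m·(11)) = 0 and set its distance from the centre to √65:
[m·(−11) − (−3)]² = 65(m² + 1)
28m² − 33m − 28 = 0, so m = 7/4 or m = −4/7.
With m = 7/4: 7x − 4y = 65. With m = −4/7: 4x + 7y = 65.

7x − 4y = 65 and 4x + 7y = 65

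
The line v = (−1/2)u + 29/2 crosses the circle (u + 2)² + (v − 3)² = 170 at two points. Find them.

Express v = (29 − u)/2 and substitute into the circle:
5u² − 30u − 135 = 0  ⟹  u² − 6u − 27 = 0
u = 9 or u = −3, giving (9, 10) and (−3, 16).

(−3, 16) and (9, 10)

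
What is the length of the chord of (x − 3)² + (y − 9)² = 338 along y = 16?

34

Express y = 16 and substitute into the circle:
x² − 6x − 280 = 0
x = 20 or x = −14, giving (20, 16) and (−14, 16).
|(20, 16) − (−14, 16)| = √((34)² + (0)²) = 34.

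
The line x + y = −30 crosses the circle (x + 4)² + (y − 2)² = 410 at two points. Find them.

(−21, −9) and (−15, −15)

Express y = −x − 30 and substitute into the circle:
2x² + 72x + 630 = 0  ⟹  x² + 36x + 315 = 0
x = −15 or x = −21, giving (−15, −15) and (−21, −9).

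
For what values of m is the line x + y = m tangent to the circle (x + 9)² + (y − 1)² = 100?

m = −8 ± 10√2

The line touches the circle iff its distance from (−9, 1) is 10:
|1·(−9) + 1·1 − m| / √2 = 10
|m − (−8)| = 10√2.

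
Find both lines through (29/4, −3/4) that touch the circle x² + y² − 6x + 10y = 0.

Write the tangent as mx − y + (−3/4 − m·(29/4)) = 0 and set its distance from the centre to √34:
(−17/4m − (−17/4))² = 34(m² + 1)
15m² + 34m + 15 = 0, so m = −3/5 or m = −5/3.
Through (29/4, −3/4) these give 3x + 5y = 18 and 5x + 3y = 34.

3x + 5y = 18 and 5x + 3y = 34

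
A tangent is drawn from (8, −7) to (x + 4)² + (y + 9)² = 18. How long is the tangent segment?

√130

With centre O = (−4, −9), |OP|² = 148 and r² = 18.
By the tangent–radius right angle, tangent length = √(|PO|² − r²) = √130.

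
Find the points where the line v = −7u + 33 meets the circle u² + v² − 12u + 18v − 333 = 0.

(3, 12) and (9, −30)

Express v = −7u + 33 and substitute into the circle:
50u² − 600u + 1350 = 0  ⟹  u² − 12u + 27 = 0
u = 9 or u = 3, giving (9, −30) and (3, 12).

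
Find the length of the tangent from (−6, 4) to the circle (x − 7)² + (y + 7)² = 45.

The centre is (7, −7) and r = 3√5. The square of the distance from P to the centre is 169 + 121 = 290.
By the tangent–radius right angle, tangent length = √(|PO|² − r²) = √245 = 7√5.

7√5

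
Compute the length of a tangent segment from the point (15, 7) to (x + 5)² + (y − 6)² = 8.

The centre is (−5, 6) and r = 2√2. The square of the distance from P to the centre is 400 + 1 = 401.
Power of the point: PT² = |PO|² − r² = 393, so PT = √393.

√393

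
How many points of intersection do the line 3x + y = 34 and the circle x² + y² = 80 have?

0

Centre (0, 0), r² = 80. Distance² from centre to line = (−34)²/10 = 578/5.
Since d² > r², the line lies outside the circle.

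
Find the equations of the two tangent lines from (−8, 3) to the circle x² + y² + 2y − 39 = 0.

A line y − (3) = m(x − (−8)) is tangent when its distance from (0, −1) is 2√10:
(8m − (−4))² = 40(m² + 1)
3m² + 8m − 3 = 0, so m = −3 or m = 1/3.
Through (−8, 3) these give 3x + y = −21 and x − 3y = −17.

3x + y = −21 and x − 3y = −17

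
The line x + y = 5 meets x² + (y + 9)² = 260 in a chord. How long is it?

Centre (0, −9), r² = 260. Perpendicular distance d from centre to line = |−14| / √2 = 14/√2.
Half the chord is √(r² − d²) = √(162), so the full chord is 18√2.

18√2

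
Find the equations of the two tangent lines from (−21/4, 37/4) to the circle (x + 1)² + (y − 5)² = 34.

5x − 3y = −54 and 3x − 5y = −62

Let a tangent through (−21/4, 37/4) have slope m. Its distance from (−1, 5) must equal √34:
[m·(17/4) − (−17/4)]² = 34(m² + 1)
15m² − 34m + 15 = 0, so m = 5/3 or m = 3/5.
Through (−21/4, 37/4) these give 5x − 3y = −54 and 3x − 5y = −62.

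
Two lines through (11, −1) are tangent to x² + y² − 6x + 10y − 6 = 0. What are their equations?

Write the tangent as mx − y + (−1 − m·(11)) = 0 and set its distance from the centre to 2√10:
[m·(−8) − (−4)]² = 40(m² + 1)
3m² − 8m − 3 = 0, so m = −1/3 or m = 3.
Through (11, −1) these give x + 3y = 8 and 3x − y = 34.

x + 3y = 8 and 3x − y = 34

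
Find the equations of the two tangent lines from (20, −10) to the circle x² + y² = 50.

A line y − (−10) = m(x − (20)) is tangent when its distance from (0, 0) is 5√2:
(−20m − (10))² = 50(m² + 1)
7m² + 8m + 1 = 0, so m = −1 or m = −1/7.
With m = −1: x + y = 10. With m = −1/7: x + 7y = −50.

x + y = 10 and x + 7y = −50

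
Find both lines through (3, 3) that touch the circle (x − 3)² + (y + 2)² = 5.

A line y − (3) = m(x − (3)) is tangent when its distance from (3, −2) is √5:
[m·(0) − (−5)]² = 5(m² + 1)
m² − 4 = 0, so m = 2 or m = −2.
With m = 2: 2x − y = 3. With m = −2: 2x + y = 9.

2x − y = 3 and 2x + y = 9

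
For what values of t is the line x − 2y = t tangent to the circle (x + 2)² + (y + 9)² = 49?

Tangency holds when the distance from the centre (−2, −9) to the line equals the radius 7:
|1·(−2) − 2·(−9) − t| / √5 = 7
|t − (16)| = 7√5.

t = 16 ± 7√5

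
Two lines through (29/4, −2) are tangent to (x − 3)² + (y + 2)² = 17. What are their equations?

Write the tangent as mx − y + (−2 − m·(29/4)) = 0 and set its distance from the centre to √17:
(−17/4m − (0))² = 17(m² + 1)
m² − 16 = 0, so m = −4 or m = 4.
With m = −4: 4x + y = 27. With m = 4: 4x − y = 31.

4x + y = 27 and 4x − y = 31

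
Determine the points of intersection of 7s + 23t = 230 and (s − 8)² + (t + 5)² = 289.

(0, 10) and (23, 3)

From the line, t = (230 − 7s)/23. Substituting:
578s² − 13294s = 0  ⟹  s² − 23s = 0
s = 23 or s = 0, giving (23, 3) and (0, 10).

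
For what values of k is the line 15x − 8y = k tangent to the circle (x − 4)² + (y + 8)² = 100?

k = −46 or k = 294

For a tangent, require d(centre, line) = r = 10.
|15·4 − 8·(−8) − k| / √289 = 10
|k − (124)| = 10·17, so k = 294 or k = −46.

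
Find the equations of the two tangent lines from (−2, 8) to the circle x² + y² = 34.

A line y − (8) = m(x − (−2)) is tangent when its distance from (0, 0) is √34:
(2m − (−8))² = 34(m² + 1)
15m² − 16m − 15 = 0, so m = −3/5 or m = 5/3.
With m = −3/5: 3x + 5y = 34. With m = 5/3: 5x − 3y = −34.

3x + 5y = 34 and 5x − 3y = −34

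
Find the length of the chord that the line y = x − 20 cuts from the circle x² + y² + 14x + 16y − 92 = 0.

Express y = x − 20 and substitute into the circle:
2x² − 10x − 12 = 0  ⟹  x² − 5x − 6 = 0
x = 6 or x = −1, giving (6, −14) and (−1, −21).
Chord length = distance between (6, −14) and (−1, −21) = √98 = 7√2.

7√2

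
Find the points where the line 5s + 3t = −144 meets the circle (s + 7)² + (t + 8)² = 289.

(−24, −8) and (−15, −23)

From the line, t = (−144 − 5s)/3. Substituting:
34s² + 1326s + 12240 = 0  ⟹  s² + 39s + 360 = 0
s = −15 or s = −24, giving (−15, −23) and (−24, −8).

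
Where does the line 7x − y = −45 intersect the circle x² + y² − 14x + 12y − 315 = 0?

(−9, −18) and (−5, 10)

From the line, y = 7x + 45. Substituting:
50x² + 700x + 2250 = 0  ⟹  x² + 14x + 45 = 0
x = −5 or x = −9, giving (−5, 10) and (−9, −18).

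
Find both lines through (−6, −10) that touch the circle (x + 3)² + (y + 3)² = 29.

Write the tangent as mx − y + (−10 − m·(−6)) = 0 and set its distance from the centre to √29:
(3m − (7))² = 29(m² + 1)
10m² + 21m − 10 = 0, so m = 2/5 or m = −5/2.
With m = 2/5: 2x − 5y = 38. With m = −5/2: 5x + 2y = −50.

2x − 5y = 38 and 5x + 2y = −50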